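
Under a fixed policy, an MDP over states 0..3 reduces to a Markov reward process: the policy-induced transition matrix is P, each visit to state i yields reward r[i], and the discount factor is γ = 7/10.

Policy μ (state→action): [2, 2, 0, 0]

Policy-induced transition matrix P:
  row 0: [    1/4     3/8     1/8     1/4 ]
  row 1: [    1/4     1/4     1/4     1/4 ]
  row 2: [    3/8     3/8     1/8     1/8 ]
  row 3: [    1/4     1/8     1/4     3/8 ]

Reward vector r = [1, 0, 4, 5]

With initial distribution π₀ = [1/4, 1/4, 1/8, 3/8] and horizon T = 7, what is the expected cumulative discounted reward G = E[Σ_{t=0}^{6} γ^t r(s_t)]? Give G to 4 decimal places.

G = 7.5375

t=0: π = [0.2500, 0.2500, 0.1250, 0.3750], E[r] = 2.6250, γ^t·E[r] = 2.625000, running G = 2.625000
t=1: π = [0.2656, 0.2500, 0.2031, 0.2813], E[r] = 2.4844, γ^t·E[r] = 1.739063, running G = 4.364063
t=2: π = [0.2754, 0.2734, 0.1914, 0.2598], E[r] = 2.3398, γ^t·E[r] = 1.146523, running G = 5.510586
t=3: π = [0.2739, 0.2759, 0.1917, 0.2585], E[r] = 2.3333, γ^t·E[r] = 0.800305, running G = 6.310891
t=4: π = [0.2740, 0.2759, 0.1918, 0.2584], E[r] = 2.3330, γ^t·E[r] = 0.560148, running G = 6.871039
t=5: π = [0.2740, 0.2759, 0.1918, 0.2583], E[r] = 2.3327, γ^t·E[r] = 0.392056, running G = 7.263095
t=6: π = [0.2740, 0.2759, 0.1918, 0.2583], E[r] = 2.3327, γ^t·E[r] = 0.274438, running G = 7.537533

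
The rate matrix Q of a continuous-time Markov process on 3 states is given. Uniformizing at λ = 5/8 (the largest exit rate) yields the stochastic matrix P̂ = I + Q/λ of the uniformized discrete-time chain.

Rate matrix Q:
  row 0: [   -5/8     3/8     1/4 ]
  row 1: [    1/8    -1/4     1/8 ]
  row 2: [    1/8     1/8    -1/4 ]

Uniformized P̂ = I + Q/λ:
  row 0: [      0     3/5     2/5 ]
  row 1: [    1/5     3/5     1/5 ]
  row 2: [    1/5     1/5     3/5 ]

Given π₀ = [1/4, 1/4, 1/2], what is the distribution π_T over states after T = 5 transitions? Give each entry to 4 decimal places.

π = [0.1666, 0.4430, 0.3903]

t=0: π = [0.2500, 0.2500, 0.5000]
t=1: π = [0.1500, 0.4000, 0.4500]
t=2: π = [0.1700, 0.4200, 0.4100]
t=3: π = [0.1660, 0.4360, 0.3980]
t=4: π = [0.1668, 0.4408, 0.3924]
t=5: π = [0.1666, 0.4430, 0.3903]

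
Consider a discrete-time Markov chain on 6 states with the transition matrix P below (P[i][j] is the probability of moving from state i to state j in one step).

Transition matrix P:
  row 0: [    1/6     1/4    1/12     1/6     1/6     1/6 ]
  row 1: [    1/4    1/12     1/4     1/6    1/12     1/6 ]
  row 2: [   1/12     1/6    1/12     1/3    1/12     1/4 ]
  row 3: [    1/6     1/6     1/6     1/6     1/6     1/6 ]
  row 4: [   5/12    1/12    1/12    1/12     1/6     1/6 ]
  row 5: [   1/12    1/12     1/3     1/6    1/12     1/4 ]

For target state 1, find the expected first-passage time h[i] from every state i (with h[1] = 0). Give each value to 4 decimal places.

First-step conditioning: h[1] = 0; for i ≠ 1, h[i] = 1 + Σ_k P[i][k]·h[k].
  h[0] = 1 + 1/6·h[0] + 1/12·h[2] + 1/6·h[3] + 1/6·h[4] + 1/6·h[5]
  h[2] = 1 + 1/12·h[0] + 1/12·h[2] + 1/3·h[3] + 1/12·h[4] + 1/4·h[5]
  h[3] = 1 + 1/6·h[0] + 1/6·h[2] + 1/6·h[3] + 1/6·h[4] + 1/6·h[5]
  h[4] = 1 + 5/12·h[0] + 1/12·h[2] + 1/12·h[3] + 1/6·h[4] + 1/6·h[5]
  h[5] = 1 + 1/12·h[0] + 1/3·h[2] + 1/6·h[3] + 1/12·h[4] + 1/4·h[5]
Solving the 5×5 linear system over states ≠ 1 gives exactly h = [305/51, 0, 112/17, 111/17, 707/102, 243/34] (h[1] = 0 is the target).

h = [5.9804, 0.0000, 6.5882, 6.5294, 6.9314, 7.1471]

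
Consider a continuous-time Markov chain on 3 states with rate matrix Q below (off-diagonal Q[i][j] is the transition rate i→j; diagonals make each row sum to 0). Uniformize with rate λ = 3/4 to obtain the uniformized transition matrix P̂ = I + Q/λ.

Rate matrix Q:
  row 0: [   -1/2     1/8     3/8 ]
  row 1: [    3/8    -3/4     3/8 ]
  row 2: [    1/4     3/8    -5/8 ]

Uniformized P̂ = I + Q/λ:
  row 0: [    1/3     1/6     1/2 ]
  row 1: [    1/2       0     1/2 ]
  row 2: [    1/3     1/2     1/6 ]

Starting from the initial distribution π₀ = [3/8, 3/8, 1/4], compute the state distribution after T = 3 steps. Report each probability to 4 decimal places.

π = [0.3791, 0.2413, 0.3796]

t=0: π = [0.3750, 0.3750, 0.2500]
t=1: π = [0.3958, 0.1875, 0.4167]
t=2: π = [0.3646, 0.2743, 0.3611]
t=3: π = [0.3791, 0.2413, 0.3796]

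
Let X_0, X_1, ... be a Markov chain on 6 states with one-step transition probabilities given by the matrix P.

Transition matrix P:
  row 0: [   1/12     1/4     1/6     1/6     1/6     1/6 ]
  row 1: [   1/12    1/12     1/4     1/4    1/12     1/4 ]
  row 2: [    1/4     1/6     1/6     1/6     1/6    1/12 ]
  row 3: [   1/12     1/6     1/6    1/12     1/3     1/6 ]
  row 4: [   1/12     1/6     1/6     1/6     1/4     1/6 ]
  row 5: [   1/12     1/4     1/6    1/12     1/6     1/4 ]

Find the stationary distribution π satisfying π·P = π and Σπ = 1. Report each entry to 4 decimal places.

Balance equations π_j = Σ_i π_i·P[i][j]:
  π_0 = 1/12·π_0 + 1/12·π_1 + 1/4·π_2 + 1/12·π_3 + 1/12·π_4 + 1/12·π_5
  π_1 = 1/4·π_0 + 1/12·π_1 + 1/6·π_2 + 1/6·π_3 + 1/6·π_4 + 1/4·π_5
  π_2 = 1/6·π_0 + 1/4·π_1 + 1/6·π_2 + 1/6·π_3 + 1/6·π_4 + 1/6·π_5
  π_3 = 1/6·π_0 + 1/4·π_1 + 1/6·π_2 + 1/12·π_3 + 1/6·π_4 + 1/12·π_5
  π_4 = 1/6·π_0 + 1/12·π_1 + 1/6·π_2 + 1/3·π_3 + 1/4·π_4 + 1/6·π_5
  normalize: π_0 + π_1 + π_2 + π_3 + π_4 + π_5 = 1
Solving the linear system gives exactly π = [211/1858, 164/929, 337/1858, 3707/24154, 2339/12077, 337/1858].

π = [0.1136, 0.1765, 0.1814, 0.1535, 0.1937, 0.1814]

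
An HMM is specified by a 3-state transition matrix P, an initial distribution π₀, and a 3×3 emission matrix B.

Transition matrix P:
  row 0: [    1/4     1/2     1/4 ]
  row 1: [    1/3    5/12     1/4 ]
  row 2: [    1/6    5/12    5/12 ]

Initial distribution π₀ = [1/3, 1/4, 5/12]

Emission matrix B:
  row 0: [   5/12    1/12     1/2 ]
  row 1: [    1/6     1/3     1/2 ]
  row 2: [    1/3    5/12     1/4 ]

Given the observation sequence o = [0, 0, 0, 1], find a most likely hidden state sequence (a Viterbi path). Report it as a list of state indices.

t=0: δ = [1.389e-01, 4.167e-02, 1.389e-01]  (obs o_0=0)
t=1: δ = [1.447e-02, 1.157e-02, 1.929e-02]  ψ = [0, 0, 2]  (obs o_1=0)
t=2: δ = [1.608e-03, 1.340e-03, 2.679e-03]  ψ = [1, 2, 2]  (obs o_2=0)
t=3: δ = [3.721e-05, 3.721e-04, 4.651e-04]  ψ = [1, 2, 2]  (obs o_3=1)
backtrack: best end state = 2; path = [2, 2, 2, 2]

path = [2, 2, 2, 2]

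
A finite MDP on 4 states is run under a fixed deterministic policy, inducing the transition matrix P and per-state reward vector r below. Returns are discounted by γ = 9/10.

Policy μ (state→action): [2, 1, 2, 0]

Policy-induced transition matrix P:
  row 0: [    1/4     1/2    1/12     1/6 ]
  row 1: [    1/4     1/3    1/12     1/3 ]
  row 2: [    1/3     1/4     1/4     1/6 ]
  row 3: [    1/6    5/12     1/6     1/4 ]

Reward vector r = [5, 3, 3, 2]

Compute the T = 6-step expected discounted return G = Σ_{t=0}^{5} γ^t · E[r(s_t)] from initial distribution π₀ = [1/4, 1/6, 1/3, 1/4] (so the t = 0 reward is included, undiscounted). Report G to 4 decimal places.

G = 15.2248

t=0: π = [0.2500, 0.1667, 0.3333, 0.2500], E[r] = 3.2500, γ^t·E[r] = 3.250000, running G = 3.250000
t=1: π = [0.2569, 0.3681, 0.1597, 0.2153], E[r] = 3.2986, γ^t·E[r] = 2.968750, running G = 6.218750
t=2: π = [0.2454, 0.3808, 0.1279, 0.2459], E[r] = 3.2448, γ^t·E[r] = 2.628281, running G = 8.847031
t=3: π = [0.2402, 0.3841, 0.1251, 0.2506], E[r] = 3.2297, γ^t·E[r] = 2.354449, running G = 11.201480
t=4: π = [0.2395, 0.3838, 0.1251, 0.2516], E[r] = 3.2275, γ^t·E[r] = 2.117578, running G = 13.319058
t=5: π = [0.2395, 0.3838, 0.1251, 0.2516], E[r] = 3.2273, γ^t·E[r] = 1.905700, running G = 15.224758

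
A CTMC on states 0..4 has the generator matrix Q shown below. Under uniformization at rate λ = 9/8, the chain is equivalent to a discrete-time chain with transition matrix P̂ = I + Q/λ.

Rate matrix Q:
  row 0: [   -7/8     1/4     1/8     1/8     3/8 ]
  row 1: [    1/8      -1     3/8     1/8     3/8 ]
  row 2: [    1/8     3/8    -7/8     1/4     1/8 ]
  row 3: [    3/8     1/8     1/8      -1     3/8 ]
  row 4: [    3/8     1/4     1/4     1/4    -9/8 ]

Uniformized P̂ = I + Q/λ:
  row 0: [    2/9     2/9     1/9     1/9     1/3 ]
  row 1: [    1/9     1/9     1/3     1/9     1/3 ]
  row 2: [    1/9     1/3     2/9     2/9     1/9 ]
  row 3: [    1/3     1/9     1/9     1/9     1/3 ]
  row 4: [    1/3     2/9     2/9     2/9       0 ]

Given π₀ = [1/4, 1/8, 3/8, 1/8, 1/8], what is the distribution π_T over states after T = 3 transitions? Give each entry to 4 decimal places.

t=0: π = [0.2500, 0.1250, 0.3750, 0.1250, 0.1250]
t=1: π = [0.1944, 0.2361, 0.1944, 0.1667, 0.2083]
t=2: π = [0.2160, 0.1991, 0.2083, 0.1559, 0.2207]
t=3: π = [0.2188, 0.2059, 0.2030, 0.1588, 0.2135]

π = [0.2188, 0.2059, 0.2030, 0.1588, 0.2135]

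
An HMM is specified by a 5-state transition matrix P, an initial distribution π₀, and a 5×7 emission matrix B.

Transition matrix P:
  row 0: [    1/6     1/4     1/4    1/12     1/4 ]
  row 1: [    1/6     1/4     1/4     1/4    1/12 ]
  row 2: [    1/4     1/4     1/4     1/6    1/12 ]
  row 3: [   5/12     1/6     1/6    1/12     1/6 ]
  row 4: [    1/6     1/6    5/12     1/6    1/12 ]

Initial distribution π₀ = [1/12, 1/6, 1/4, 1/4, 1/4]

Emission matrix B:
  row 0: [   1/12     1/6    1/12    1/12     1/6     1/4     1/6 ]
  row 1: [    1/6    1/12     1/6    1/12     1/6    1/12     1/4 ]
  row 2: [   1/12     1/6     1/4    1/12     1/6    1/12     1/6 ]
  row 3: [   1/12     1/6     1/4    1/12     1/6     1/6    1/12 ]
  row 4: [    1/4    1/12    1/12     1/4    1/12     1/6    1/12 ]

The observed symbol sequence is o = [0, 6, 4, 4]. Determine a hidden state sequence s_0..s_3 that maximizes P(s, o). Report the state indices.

path = [4, 2, 3, 0]

t=0: δ = [6.944e-03, 2.778e-02, 2.083e-02, 2.083e-02, 6.250e-02]  (obs o_0=0)
t=1: δ = [1.736e-03, 2.604e-03, 4.340e-03, 8.681e-04, 4.340e-04]  ψ = [4, 4, 4, 4, 4]  (obs o_1=6)
t=2: δ = [1.808e-04, 1.808e-04, 1.808e-04, 1.206e-04, 3.617e-05]  ψ = [2, 2, 2, 2, 0]  (obs o_2=4)
t=3: δ = [8.372e-06, 7.535e-06, 7.535e-06, 7.535e-06, 3.768e-06]  ψ = [3, 0, 0, 1, 0]  (obs o_3=4)
backtrack: best end state = 0; path = [4, 2, 3, 0]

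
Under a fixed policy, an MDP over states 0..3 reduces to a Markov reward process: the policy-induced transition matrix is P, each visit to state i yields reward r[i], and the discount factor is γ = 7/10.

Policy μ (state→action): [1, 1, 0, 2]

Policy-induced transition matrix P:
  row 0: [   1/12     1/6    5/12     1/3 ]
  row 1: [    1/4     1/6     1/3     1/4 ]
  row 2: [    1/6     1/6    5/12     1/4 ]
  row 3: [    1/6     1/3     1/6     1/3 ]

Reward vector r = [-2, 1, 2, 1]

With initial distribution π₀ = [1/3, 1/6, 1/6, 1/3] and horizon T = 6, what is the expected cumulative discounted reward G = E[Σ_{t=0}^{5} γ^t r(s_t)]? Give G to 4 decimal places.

t=0: π = [0.3333, 0.1667, 0.1667, 0.3333], E[r] = 0.1667, γ^t·E[r] = 0.166667, running G = 0.166667
t=1: π = [0.1528, 0.2222, 0.3194, 0.3056], E[r] = 0.8611, γ^t·E[r] = 0.602778, running G = 0.769444
t=2: π = [0.1725, 0.2176, 0.3218, 0.2882], E[r] = 0.8044, γ^t·E[r] = 0.394155, running G = 1.163600
t=3: π = [0.1704, 0.2147, 0.3265, 0.2884], E[r] = 0.8152, γ^t·E[r] = 0.279614, running G = 1.443213
t=4: π = [0.1704, 0.2147, 0.3267, 0.2882], E[r] = 0.8156, γ^t·E[r] = 0.195828, running G = 1.639041
t=5: π = [0.1704, 0.2147, 0.3267, 0.2882], E[r] = 0.8156, γ^t·E[r] = 0.137081, running G = 1.776123

G = 1.7761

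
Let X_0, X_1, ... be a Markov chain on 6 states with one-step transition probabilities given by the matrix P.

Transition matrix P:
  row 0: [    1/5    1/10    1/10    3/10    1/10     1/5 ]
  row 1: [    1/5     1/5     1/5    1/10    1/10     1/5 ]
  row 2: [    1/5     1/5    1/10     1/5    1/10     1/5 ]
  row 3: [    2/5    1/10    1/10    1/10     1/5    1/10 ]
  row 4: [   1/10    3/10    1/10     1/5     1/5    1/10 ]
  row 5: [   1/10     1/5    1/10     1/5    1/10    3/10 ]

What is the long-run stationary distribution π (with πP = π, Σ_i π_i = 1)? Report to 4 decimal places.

π = [0.2051, 0.1742, 0.1174, 0.1846, 0.1316, 0.1871]

Balance equations π_j = Σ_i π_i·P[i][j]:
  π_0 = 1/5·π_0 + 1/5·π_1 + 1/5·π_2 + 2/5·π_3 + 1/10·π_4 + 1/10·π_5
  π_1 = 1/10·π_0 + 1/5·π_1 + 1/5·π_2 + 1/10·π_3 + 3/10·π_4 + 1/5·π_5
  π_2 = 1/10·π_0 + 1/5·π_1 + 1/10·π_2 + 1/10·π_3 + 1/10·π_4 + 1/10·π_5
  π_3 = 3/10·π_0 + 1/10·π_1 + 1/5·π_2 + 1/10·π_3 + 1/5·π_4 + 1/5·π_5
  π_4 = 1/10·π_0 + 1/10·π_1 + 1/10·π_2 + 1/5·π_3 + 1/5·π_4 + 1/10·π_5
  normalize: π_0 + π_1 + π_2 + π_3 + π_4 + π_5 = 1
Solving the linear system gives exactly π = [17755/86587, 15083/86587, 10167/86587, 15986/86587, 11397/86587, 16199/86587].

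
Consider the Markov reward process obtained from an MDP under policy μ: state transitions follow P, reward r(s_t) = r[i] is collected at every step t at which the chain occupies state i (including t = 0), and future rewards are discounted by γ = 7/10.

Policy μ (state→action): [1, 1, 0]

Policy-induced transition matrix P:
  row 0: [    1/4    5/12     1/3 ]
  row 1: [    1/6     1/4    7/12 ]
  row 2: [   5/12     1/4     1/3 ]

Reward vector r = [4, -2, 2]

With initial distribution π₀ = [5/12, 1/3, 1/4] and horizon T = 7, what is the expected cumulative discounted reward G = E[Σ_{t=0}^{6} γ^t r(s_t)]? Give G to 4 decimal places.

t=0: π = [0.4167, 0.3333, 0.2500], E[r] = 1.5000, γ^t·E[r] = 1.500000, running G = 1.500000
t=1: π = [0.2639, 0.3194, 0.4167], E[r] = 1.2500, γ^t·E[r] = 0.875000, running G = 2.375000
t=2: π = [0.2928, 0.2940, 0.4132], E[r] = 1.4097, γ^t·E[r] = 0.690764, running G = 3.065764
t=3: π = [0.2944, 0.2988, 0.4068], E[r] = 1.3935, γ^t·E[r] = 0.477977, running G = 3.543741
t=4: π = [0.2929, 0.2991, 0.4080], E[r] = 1.3896, γ^t·E[r] = 0.333634, running G = 3.877375
t=5: π = [0.2931, 0.2988, 0.4081], E[r] = 1.3909, γ^t·E[r] = 0.233768, running G = 4.111143
t=6: π = [0.2931, 0.2988, 0.4080], E[r] = 1.3908, γ^t·E[r] = 0.163631, running G = 4.274774

G = 4.2748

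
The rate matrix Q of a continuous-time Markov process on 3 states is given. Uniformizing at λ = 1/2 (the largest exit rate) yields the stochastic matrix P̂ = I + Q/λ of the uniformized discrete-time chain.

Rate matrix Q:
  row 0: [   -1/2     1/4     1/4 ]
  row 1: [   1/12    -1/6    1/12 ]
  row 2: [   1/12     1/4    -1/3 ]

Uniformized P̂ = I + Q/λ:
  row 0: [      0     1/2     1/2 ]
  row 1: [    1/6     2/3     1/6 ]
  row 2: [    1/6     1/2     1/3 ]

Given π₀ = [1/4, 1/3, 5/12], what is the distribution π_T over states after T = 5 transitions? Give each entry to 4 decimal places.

t=0: π = [0.2500, 0.3333, 0.4167]
t=1: π = [0.1250, 0.5556, 0.3194]
t=2: π = [0.1458, 0.5926, 0.2616]
t=3: π = [0.1424, 0.5988, 0.2589]
t=4: π = [0.1429, 0.5998, 0.2573]
t=5: π = [0.1428, 0.6000, 0.2572]

π = [0.1428, 0.6000, 0.2572]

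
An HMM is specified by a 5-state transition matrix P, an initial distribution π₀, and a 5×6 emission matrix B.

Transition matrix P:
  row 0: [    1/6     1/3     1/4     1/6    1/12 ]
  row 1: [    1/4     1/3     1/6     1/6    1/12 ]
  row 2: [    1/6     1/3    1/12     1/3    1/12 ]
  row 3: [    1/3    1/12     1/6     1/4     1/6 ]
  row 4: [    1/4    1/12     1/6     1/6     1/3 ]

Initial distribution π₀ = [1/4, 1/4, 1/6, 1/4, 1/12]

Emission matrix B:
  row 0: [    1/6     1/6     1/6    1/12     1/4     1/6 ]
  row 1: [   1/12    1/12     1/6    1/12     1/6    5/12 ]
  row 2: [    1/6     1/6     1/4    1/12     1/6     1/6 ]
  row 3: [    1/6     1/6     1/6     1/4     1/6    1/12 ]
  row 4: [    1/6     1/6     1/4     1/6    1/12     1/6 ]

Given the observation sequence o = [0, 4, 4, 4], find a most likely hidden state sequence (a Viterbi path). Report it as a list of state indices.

t=0: δ = [4.167e-02, 2.083e-02, 2.778e-02, 4.167e-02, 1.389e-02]  (obs o_0=0)
t=1: δ = [3.472e-03, 2.315e-03, 1.736e-03, 1.736e-03, 5.787e-04]  ψ = [3, 0, 0, 3, 3]  (obs o_1=4)
t=2: δ = [1.447e-04, 1.929e-04, 1.447e-04, 9.645e-05, 2.411e-05]  ψ = [0, 0, 0, 0, 0]  (obs o_2=4)
t=3: δ = [1.206e-05, 1.072e-05, 6.028e-06, 8.038e-06, 1.340e-06]  ψ = [1, 1, 0, 2, 1]  (obs o_3=4)
backtrack: best end state = 0; path = [3, 0, 1, 0]

path = [3, 0, 1, 0]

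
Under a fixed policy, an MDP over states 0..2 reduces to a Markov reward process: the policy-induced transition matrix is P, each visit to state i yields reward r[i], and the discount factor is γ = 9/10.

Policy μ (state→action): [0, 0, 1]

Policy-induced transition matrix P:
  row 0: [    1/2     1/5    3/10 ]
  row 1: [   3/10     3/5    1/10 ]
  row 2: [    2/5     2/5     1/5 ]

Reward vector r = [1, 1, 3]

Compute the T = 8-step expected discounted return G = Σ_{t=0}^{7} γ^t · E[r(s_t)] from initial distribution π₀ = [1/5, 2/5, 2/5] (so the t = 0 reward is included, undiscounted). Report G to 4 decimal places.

t=0: π = [0.2000, 0.4000, 0.4000], E[r] = 1.8000, γ^t·E[r] = 1.800000, running G = 1.800000
t=1: π = [0.3800, 0.4400, 0.1800], E[r] = 1.3600, γ^t·E[r] = 1.224000, running G = 3.024000
t=2: π = [0.3940, 0.4120, 0.1940], E[r] = 1.3880, γ^t·E[r] = 1.124280, running G = 4.148280
t=3: π = [0.3982, 0.4036, 0.1982], E[r] = 1.3964, γ^t·E[r] = 1.017976, running G = 5.166256
t=4: π = [0.3995, 0.4011, 0.1995], E[r] = 1.3989, γ^t·E[r] = 0.917831, running G = 6.084087
t=5: π = [0.3998, 0.4003, 0.1998], E[r] = 1.3997, γ^t·E[r] = 0.826495, running G = 6.910582
t=6: π = [0.4000, 0.4001, 0.2000], E[r] = 1.3999, γ^t·E[r] = 0.743966, running G = 7.654547
t=7: π = [0.4000, 0.4000, 0.2000], E[r] = 1.4000, γ^t·E[r] = 0.669602, running G = 8.324149

G = 8.3241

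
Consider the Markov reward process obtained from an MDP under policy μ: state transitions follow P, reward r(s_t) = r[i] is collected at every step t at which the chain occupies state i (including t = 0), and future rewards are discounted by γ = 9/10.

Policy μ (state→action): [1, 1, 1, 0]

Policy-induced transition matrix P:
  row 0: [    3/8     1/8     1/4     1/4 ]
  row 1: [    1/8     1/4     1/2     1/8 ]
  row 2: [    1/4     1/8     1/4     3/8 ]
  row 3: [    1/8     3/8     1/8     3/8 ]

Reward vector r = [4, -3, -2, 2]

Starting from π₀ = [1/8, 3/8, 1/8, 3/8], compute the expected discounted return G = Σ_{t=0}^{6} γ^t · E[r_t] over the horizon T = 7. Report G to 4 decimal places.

t=0: π = [0.1250, 0.3750, 0.1250, 0.3750], E[r] = -0.1250, γ^t·E[r] = -0.125000, running G = -0.125000
t=1: π = [0.1719, 0.2656, 0.2969, 0.2656], E[r] = -0.1719, γ^t·E[r] = -0.154688, running G = -0.279688
t=2: π = [0.2051, 0.2246, 0.2832, 0.2871], E[r] = 0.1543, γ^t·E[r] = 0.124980, running G = -0.154707
t=3: π = [0.2117, 0.2249, 0.2703, 0.2932], E[r] = 0.2180, γ^t·E[r] = 0.158935, running G = 0.004228
t=4: π = [0.2117, 0.2264, 0.2696, 0.2923], E[r] = 0.2131, γ^t·E[r] = 0.139818, running G = 0.144045
t=5: π = [0.2116, 0.2264, 0.2701, 0.2919], E[r] = 0.2111, γ^t·E[r] = 0.124640, running G = 0.268685
t=6: π = [0.2117, 0.2263, 0.2701, 0.2920], E[r] = 0.2115, γ^t·E[r] = 0.112401, running G = 0.381086

G = 0.3811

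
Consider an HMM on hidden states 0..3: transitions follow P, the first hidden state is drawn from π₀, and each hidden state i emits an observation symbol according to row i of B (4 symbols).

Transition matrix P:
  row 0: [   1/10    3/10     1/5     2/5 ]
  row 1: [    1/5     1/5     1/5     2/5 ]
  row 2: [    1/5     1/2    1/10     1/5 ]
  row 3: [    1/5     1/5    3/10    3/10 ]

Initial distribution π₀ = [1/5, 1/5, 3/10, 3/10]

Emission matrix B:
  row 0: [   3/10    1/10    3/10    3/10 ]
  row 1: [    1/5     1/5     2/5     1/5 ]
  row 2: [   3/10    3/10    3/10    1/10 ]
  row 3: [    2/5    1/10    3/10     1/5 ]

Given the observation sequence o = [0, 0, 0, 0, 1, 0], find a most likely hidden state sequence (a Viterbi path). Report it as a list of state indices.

t=0: δ = [6.000e-02, 4.000e-02, 9.000e-02, 1.200e-01]  (obs o_0=0)
t=1: δ = [7.200e-03, 9.000e-03, 1.080e-02, 1.440e-02]  ψ = [3, 2, 3, 3]  (obs o_1=0)
t=2: δ = [8.640e-04, 1.080e-03, 1.296e-03, 1.728e-03]  ψ = [3, 2, 3, 3]  (obs o_2=0)
t=3: δ = [1.037e-04, 1.296e-04, 1.555e-04, 2.074e-04]  ψ = [3, 2, 3, 3]  (obs o_3=0)
t=4: δ = [4.147e-06, 1.555e-05, 1.866e-05, 6.221e-06]  ψ = [3, 2, 3, 3]  (obs o_4=1)
t=5: δ = [1.120e-06, 1.866e-06, 9.331e-07, 2.488e-06]  ψ = [2, 2, 1, 1]  (obs o_5=0)
backtrack: best end state = 3; path = [3, 3, 3, 2, 1, 3]

path = [3, 3, 3, 2, 1, 3]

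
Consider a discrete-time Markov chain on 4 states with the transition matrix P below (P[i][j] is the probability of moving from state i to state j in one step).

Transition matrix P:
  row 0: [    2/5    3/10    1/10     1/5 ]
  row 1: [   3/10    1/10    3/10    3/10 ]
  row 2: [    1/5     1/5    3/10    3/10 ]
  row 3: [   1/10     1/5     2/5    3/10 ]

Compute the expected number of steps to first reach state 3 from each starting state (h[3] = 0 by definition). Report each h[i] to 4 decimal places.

First-step conditioning: h[3] = 0; for i ≠ 3, h[i] = 1 + Σ_k P[i][k]·h[k].
  h[0] = 1 + 2/5·h[0] + 3/10·h[1] + 1/10·h[2]
  h[1] = 1 + 3/10·h[0] + 1/10·h[1] + 3/10·h[2]
  h[2] = 1 + 1/5·h[0] + 1/5·h[1] + 3/10·h[2]
Solving the 3×3 linear system over states ≠ 3 gives exactly h = [980/237, 880/237, 290/79, 0] (h[3] = 0 is the target).

h = [4.1350, 3.7131, 3.6709, 0.0000]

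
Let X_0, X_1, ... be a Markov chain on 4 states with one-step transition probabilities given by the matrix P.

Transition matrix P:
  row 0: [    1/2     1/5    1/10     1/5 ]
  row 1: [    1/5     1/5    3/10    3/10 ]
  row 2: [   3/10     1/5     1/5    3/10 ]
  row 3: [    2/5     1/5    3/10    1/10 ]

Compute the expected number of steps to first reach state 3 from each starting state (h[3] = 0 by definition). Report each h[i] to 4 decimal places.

h = [4.2453, 3.7264, 3.7736, 0.0000]

First-step conditioning: h[3] = 0; for i ≠ 3, h[i] = 1 + Σ_k P[i][k]·h[k].
  h[0] = 1 + 1/2·h[0] + 1/5·h[1] + 1/10·h[2]
  h[1] = 1 + 1/5·h[0] + 1/5·h[1] + 3/10·h[2]
  h[2] = 1 + 3/10·h[0] + 1/5·h[1] + 1/5·h[2]
Solving the 3×3 linear system over states ≠ 3 gives exactly h = [225/53, 395/106, 200/53, 0] (h[3] = 0 is the target).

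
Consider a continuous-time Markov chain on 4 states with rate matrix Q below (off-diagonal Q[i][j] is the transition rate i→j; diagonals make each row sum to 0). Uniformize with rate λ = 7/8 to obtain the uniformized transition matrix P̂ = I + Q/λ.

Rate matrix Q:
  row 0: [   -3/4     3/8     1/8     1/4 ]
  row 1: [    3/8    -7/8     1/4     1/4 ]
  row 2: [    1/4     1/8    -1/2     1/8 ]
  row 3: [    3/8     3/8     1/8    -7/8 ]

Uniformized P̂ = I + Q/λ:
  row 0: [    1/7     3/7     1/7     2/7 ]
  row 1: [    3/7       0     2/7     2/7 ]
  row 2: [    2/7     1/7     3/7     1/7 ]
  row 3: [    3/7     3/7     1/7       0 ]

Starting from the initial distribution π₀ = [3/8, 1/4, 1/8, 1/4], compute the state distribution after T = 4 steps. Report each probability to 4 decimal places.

t=0: π = [0.3750, 0.2500, 0.1250, 0.2500]
t=1: π = [0.3036, 0.2857, 0.2143, 0.1964]
t=2: π = [0.3112, 0.2449, 0.2449, 0.1990]
t=3: π = [0.3047, 0.2536, 0.2478, 0.1939]
t=4: π = [0.3061, 0.2491, 0.2499, 0.1949]

π = [0.3061, 0.2491, 0.2499, 0.1949]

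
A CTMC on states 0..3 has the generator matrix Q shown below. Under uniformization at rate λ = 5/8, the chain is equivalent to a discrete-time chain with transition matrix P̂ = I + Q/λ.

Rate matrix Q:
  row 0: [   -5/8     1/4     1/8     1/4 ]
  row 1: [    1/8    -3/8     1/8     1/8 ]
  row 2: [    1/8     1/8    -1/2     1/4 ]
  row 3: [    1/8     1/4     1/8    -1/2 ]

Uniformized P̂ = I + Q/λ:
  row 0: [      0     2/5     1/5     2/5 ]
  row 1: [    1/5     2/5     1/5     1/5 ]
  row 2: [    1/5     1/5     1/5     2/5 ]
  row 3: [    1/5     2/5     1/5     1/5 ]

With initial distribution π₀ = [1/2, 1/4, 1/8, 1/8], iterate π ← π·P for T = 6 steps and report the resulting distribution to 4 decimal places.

t=0: π = [0.5000, 0.2500, 0.1250, 0.1250]
t=1: π = [0.1000, 0.3750, 0.2000, 0.3250]
t=2: π = [0.1800, 0.3600, 0.2000, 0.2600]
t=3: π = [0.1640, 0.3600, 0.2000, 0.2760]
t=4: π = [0.1672, 0.3600, 0.2000, 0.2728]
t=5: π = [0.1666, 0.3600, 0.2000, 0.2734]
t=6: π = [0.1667, 0.3600, 0.2000, 0.2733]

π = [0.1667, 0.3600, 0.2000, 0.2733]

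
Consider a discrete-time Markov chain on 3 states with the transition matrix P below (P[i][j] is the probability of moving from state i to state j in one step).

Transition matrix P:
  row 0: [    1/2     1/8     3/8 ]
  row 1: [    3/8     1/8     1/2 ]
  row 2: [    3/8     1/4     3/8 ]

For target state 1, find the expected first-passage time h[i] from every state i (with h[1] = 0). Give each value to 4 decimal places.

First-step conditioning: h[1] = 0; for i ≠ 1, h[i] = 1 + Σ_k P[i][k]·h[k].
  h[0] = 1 + 1/2·h[0] + 3/8·h[2]
  h[2] = 1 + 3/8·h[0] + 3/8·h[2]
Solving the 2×2 linear system over states ≠ 1 gives exactly h = [64/11, 0, 56/11] (h[1] = 0 is the target).

h = [5.8182, 0.0000, 5.0909]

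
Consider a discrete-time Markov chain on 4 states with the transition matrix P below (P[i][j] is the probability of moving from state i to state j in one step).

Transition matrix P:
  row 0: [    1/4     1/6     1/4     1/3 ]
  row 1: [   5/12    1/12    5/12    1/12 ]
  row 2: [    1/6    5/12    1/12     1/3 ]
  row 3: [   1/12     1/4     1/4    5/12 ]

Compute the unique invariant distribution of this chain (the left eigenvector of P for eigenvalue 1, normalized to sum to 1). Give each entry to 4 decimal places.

Balance equations π_j = Σ_i π_i·P[i][j]:
  π_0 = 1/4·π_0 + 5/12·π_1 + 1/6·π_2 + 1/12·π_3
  π_1 = 1/6·π_0 + 1/12·π_1 + 5/12·π_2 + 1/4·π_3
  π_2 = 1/4·π_0 + 5/12·π_1 + 1/12·π_2 + 1/4·π_3
  normalize: π_0 + π_1 + π_2 + π_3 = 1
Solving the linear system gives exactly π = [216/989, 463/1978, 245/989, 593/1978].

π = [0.2184, 0.2341, 0.2477, 0.2998]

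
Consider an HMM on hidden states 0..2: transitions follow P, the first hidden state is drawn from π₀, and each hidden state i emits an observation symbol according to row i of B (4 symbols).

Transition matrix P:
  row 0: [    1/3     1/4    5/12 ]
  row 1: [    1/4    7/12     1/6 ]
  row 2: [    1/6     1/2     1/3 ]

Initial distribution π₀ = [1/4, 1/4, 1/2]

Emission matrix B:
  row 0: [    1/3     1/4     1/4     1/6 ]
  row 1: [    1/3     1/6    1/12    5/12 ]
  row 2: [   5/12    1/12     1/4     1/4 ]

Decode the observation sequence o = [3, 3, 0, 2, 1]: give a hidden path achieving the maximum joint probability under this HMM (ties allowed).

t=0: δ = [4.167e-02, 1.042e-01, 1.250e-01]  (obs o_0=3)
t=1: δ = [4.340e-03, 2.604e-02, 1.042e-02]  ψ = [1, 2, 2]  (obs o_1=3)
t=2: δ = [2.170e-03, 5.064e-03, 1.808e-03]  ψ = [1, 1, 1]  (obs o_2=0)
t=3: δ = [3.165e-04, 2.462e-04, 2.261e-04]  ψ = [1, 1, 0]  (obs o_3=2)
t=4: δ = [2.637e-05, 2.393e-05, 1.099e-05]  ψ = [0, 1, 0]  (obs o_4=1)
backtrack: best end state = 0; path = [2, 1, 1, 0, 0]

path = [2, 1, 1, 0, 0]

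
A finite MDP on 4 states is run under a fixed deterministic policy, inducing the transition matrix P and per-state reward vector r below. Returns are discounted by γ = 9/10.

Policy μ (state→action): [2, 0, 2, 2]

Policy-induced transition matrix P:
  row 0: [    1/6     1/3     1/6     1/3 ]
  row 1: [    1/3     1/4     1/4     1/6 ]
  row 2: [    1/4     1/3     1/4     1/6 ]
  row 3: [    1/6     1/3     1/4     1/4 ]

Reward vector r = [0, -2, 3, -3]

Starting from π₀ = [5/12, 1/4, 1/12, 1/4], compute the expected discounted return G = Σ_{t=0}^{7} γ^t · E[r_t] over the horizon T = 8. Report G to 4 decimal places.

t=0: π = [0.4167, 0.2500, 0.0833, 0.2500], E[r] = -1.0000, γ^t·E[r] = -1.000000, running G = -1.000000
t=1: π = [0.2153, 0.3125, 0.2153, 0.2569], E[r] = -0.7500, γ^t·E[r] = -0.675000, running G = -1.675000
t=2: π = [0.2367, 0.3073, 0.2321, 0.2240], E[r] = -0.5903, γ^t·E[r] = -0.478125, running G = -2.153125
t=3: π = [0.2372, 0.3077, 0.2303, 0.2248], E[r] = -0.5990, γ^t·E[r] = -0.436641, running G = -2.589766
t=4: π = [0.2371, 0.3077, 0.2302, 0.2249], E[r] = -0.5995, γ^t·E[r] = -0.393325, running G = -2.983090
t=5: π = [0.2371, 0.3077, 0.2302, 0.2249], E[r] = -0.5995, γ^t·E[r] = -0.353985, running G = -3.337075
t=6: π = [0.2371, 0.3077, 0.2302, 0.2249], E[r] = -0.5995, γ^t·E[r] = -0.318582, running G = -3.655658
t=7: π = [0.2371, 0.3077, 0.2302, 0.2249], E[r] = -0.5995, γ^t·E[r] = -0.286724, running G = -3.942382

G = -3.9424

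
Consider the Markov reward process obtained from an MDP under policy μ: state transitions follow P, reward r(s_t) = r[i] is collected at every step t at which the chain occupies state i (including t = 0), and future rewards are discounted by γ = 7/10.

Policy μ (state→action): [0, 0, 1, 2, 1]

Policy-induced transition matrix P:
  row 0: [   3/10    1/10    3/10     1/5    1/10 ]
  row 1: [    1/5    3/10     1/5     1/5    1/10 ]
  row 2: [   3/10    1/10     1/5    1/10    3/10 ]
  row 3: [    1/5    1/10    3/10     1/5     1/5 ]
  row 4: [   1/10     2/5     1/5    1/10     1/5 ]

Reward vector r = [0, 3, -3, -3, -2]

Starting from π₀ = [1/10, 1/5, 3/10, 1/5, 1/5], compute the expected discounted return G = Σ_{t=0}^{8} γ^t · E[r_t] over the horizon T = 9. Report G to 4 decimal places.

t=0: π = [0.1000, 0.2000, 0.3000, 0.2000, 0.2000], E[r] = -1.3000, γ^t·E[r] = -1.300000, running G = -1.300000
t=1: π = [0.2200, 0.2000, 0.2300, 0.1500, 0.2000], E[r] = -0.9400, γ^t·E[r] = -0.658000, running G = -1.958000
t=2: π = [0.2250, 0.2000, 0.2370, 0.1570, 0.1810], E[r] = -0.9440, γ^t·E[r] = -0.462560, running G = -2.420560
t=3: π = [0.2281, 0.1943, 0.2382, 0.1582, 0.1812], E[r] = -0.9687, γ^t·E[r] = -0.332264, running G = -2.752824
t=4: π = [0.2285, 0.1932, 0.2386, 0.1581, 0.1816], E[r] = -0.9736, γ^t·E[r] = -0.233754, running G = -2.986578
t=5: π = [0.2286, 0.1931, 0.2387, 0.1580, 0.1817], E[r] = -0.9739, γ^t·E[r] = -0.163689, running G = -3.150267
t=6: π = [0.2286, 0.1931, 0.2387, 0.1580, 0.1817], E[r] = -0.9739, γ^t·E[r] = -0.114574, running G = -3.264841
t=7: π = [0.2286, 0.1931, 0.2387, 0.1580, 0.1817], E[r] = -0.9738, γ^t·E[r] = -0.080200, running G = -3.345041
t=8: π = [0.2286, 0.1931, 0.2387, 0.1580, 0.1817], E[r] = -0.9738, γ^t·E[r] = -0.056140, running G = -3.401180

G = -3.4012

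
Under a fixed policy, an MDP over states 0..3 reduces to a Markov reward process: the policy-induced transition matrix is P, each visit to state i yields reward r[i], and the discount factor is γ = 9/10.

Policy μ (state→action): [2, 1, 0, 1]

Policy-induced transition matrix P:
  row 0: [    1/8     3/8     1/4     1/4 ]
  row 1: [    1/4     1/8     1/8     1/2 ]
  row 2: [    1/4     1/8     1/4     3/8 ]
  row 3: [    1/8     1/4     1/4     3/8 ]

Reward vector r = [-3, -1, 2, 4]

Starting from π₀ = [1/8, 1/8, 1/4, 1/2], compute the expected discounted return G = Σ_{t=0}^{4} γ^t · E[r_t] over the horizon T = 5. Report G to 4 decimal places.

t=0: π = [0.1250, 0.1250, 0.2500, 0.5000], E[r] = 2.0000, γ^t·E[r] = 2.000000, running G = 2.000000
t=1: π = [0.1719, 0.2188, 0.2344, 0.3750], E[r] = 1.2344, γ^t·E[r] = 1.110938, running G = 3.110938
t=2: π = [0.1816, 0.2148, 0.2227, 0.3809], E[r] = 1.2090, γ^t·E[r] = 0.979277, running G = 4.090215
t=3: π = [0.1797, 0.2180, 0.2231, 0.3792], E[r] = 1.2058, γ^t·E[r] = 0.879036, running G = 4.969251
t=4: π = [0.1801, 0.2173, 0.2227, 0.3798], E[r] = 1.2069, γ^t·E[r] = 0.791853, running G = 5.761104

G = 5.7611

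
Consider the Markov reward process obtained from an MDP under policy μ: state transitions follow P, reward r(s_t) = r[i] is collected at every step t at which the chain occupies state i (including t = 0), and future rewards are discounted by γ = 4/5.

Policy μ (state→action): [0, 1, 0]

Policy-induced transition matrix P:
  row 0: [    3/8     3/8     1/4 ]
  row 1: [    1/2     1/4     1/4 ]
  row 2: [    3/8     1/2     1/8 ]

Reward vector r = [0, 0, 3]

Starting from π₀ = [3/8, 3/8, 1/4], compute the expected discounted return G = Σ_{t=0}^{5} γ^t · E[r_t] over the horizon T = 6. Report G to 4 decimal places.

G = 2.5353

t=0: π = [0.3750, 0.3750, 0.2500], E[r] = 0.7500, γ^t·E[r] = 0.750000, running G = 0.750000
t=1: π = [0.4219, 0.3594, 0.2188], E[r] = 0.6563, γ^t·E[r] = 0.525000, running G = 1.275000
t=2: π = [0.4199, 0.3574, 0.2227], E[r] = 0.6680, γ^t·E[r] = 0.427500, running G = 1.702500
t=3: π = [0.4197, 0.3582, 0.2222], E[r] = 0.6665, γ^t·E[r] = 0.341250, running G = 2.043750
t=4: π = [0.4198, 0.3580, 0.2222], E[r] = 0.6667, γ^t·E[r] = 0.273075, running G = 2.316825
t=5: π = [0.4198, 0.3580, 0.2222], E[r] = 0.6667, γ^t·E[r] = 0.218453, running G = 2.535278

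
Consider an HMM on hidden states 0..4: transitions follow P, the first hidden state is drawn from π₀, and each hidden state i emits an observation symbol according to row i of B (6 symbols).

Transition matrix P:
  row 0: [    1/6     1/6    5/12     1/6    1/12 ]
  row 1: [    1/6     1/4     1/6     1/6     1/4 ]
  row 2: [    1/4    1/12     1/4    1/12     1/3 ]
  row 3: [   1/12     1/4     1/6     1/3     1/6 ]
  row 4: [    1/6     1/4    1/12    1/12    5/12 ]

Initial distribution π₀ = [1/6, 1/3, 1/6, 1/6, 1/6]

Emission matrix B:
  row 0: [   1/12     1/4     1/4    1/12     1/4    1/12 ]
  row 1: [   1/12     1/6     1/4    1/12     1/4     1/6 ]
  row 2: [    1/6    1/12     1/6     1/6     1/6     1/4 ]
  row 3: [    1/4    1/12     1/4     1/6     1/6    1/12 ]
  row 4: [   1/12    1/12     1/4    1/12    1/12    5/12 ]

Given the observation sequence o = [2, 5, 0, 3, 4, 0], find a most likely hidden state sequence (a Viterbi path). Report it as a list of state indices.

t=0: δ = [4.167e-02, 8.333e-02, 2.778e-02, 4.167e-02, 4.167e-02]  (obs o_0=2)
t=1: δ = [1.157e-03, 3.472e-03, 4.340e-03, 1.157e-03, 8.681e-03]  ψ = [1, 1, 0, 1, 1]  (obs o_1=5)
t=2: δ = [1.206e-04, 1.808e-04, 1.808e-04, 1.808e-04, 3.014e-04]  ψ = [4, 4, 2, 4, 4]  (obs o_2=0)
t=3: δ = [4.186e-06, 6.279e-06, 8.372e-06, 1.005e-05, 1.047e-05]  ψ = [4, 4, 0, 3, 4]  (obs o_3=3)
t=4: δ = [5.233e-07, 6.541e-07, 3.489e-07, 5.582e-07, 3.634e-07]  ψ = [2, 4, 2, 3, 4]  (obs o_4=4)
t=5: δ = [9.085e-09, 1.363e-08, 3.634e-08, 4.651e-08, 1.363e-08]  ψ = [1, 1, 0, 3, 1]  (obs o_5=0)
backtrack: best end state = 3; path = [1, 4, 3, 3, 3, 3]

path = [1, 4, 3, 3, 3, 3]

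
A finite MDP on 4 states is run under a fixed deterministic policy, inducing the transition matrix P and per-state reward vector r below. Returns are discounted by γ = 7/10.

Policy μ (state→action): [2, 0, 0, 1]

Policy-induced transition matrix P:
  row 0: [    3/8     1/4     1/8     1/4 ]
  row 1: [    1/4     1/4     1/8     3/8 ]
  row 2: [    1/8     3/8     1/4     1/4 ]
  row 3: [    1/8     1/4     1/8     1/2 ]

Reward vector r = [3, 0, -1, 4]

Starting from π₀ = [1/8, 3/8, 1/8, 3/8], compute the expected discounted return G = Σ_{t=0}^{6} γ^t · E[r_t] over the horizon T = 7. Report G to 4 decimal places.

G = 5.8963

t=0: π = [0.1250, 0.3750, 0.1250, 0.3750], E[r] = 1.7500, γ^t·E[r] = 1.750000, running G = 1.750000
t=1: π = [0.2031, 0.2656, 0.1406, 0.3906], E[r] = 2.0313, γ^t·E[r] = 1.421875, running G = 3.171875
t=2: π = [0.2090, 0.2676, 0.1426, 0.3809], E[r] = 2.0078, γ^t·E[r] = 0.983828, running G = 4.155703
t=3: π = [0.2107, 0.2678, 0.1428, 0.3787], E[r] = 2.0039, γ^t·E[r] = 0.687340, running G = 4.843043
t=4: π = [0.2112, 0.2679, 0.1429, 0.3781], E[r] = 2.0032, γ^t·E[r] = 0.480962, running G = 5.324005
t=5: π = [0.2113, 0.2679, 0.1429, 0.3780], E[r] = 2.0030, γ^t·E[r] = 0.336648, running G = 5.660653
t=6: π = [0.2113, 0.2679, 0.1429, 0.3780], E[r] = 2.0030, γ^t·E[r] = 0.235649, running G = 5.896302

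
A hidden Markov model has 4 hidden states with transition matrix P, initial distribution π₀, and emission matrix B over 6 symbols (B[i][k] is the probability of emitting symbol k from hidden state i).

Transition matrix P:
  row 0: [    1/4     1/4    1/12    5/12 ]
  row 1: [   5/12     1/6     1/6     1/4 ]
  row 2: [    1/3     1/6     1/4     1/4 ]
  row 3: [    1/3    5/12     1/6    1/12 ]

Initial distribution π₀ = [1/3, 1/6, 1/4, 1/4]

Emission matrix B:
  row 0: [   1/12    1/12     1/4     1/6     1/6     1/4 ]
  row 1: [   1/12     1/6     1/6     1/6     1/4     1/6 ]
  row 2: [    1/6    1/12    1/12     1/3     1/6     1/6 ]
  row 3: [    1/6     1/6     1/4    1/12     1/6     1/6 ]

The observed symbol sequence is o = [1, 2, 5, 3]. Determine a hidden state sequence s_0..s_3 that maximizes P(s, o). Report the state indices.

t=0: δ = [2.778e-02, 2.778e-02, 2.083e-02, 4.167e-02]  (obs o_0=1)
t=1: δ = [3.472e-03, 2.894e-03, 5.787e-04, 2.894e-03]  ψ = [3, 3, 3, 0]  (obs o_1=2)
t=2: δ = [3.014e-04, 2.009e-04, 8.038e-05, 2.411e-04]  ψ = [1, 3, 1, 0]  (obs o_2=5)
t=3: δ = [1.395e-05, 1.674e-05, 1.340e-05, 1.047e-05]  ψ = [1, 3, 3, 0]  (obs o_3=3)
backtrack: best end state = 1; path = [3, 0, 3, 1]

path = [3, 0, 3, 1]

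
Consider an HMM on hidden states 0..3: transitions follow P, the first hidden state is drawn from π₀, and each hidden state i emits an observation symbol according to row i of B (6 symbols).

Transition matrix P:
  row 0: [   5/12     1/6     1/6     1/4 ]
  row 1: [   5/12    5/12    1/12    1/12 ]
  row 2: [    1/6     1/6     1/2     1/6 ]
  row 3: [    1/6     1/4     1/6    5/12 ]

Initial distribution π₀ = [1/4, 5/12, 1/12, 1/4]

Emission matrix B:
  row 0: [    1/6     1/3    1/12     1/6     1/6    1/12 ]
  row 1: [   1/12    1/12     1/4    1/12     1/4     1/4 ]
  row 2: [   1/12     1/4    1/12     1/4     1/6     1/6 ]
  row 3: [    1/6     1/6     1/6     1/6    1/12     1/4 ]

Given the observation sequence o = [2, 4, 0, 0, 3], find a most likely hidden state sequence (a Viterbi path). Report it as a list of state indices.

path = [1, 1, 0, 0, 0]

t=0: δ = [2.083e-02, 1.042e-01, 6.944e-03, 4.167e-02]  (obs o_0=2)
t=1: δ = [7.234e-03, 1.085e-02, 1.447e-03, 1.447e-03]  ψ = [1, 1, 1, 3]  (obs o_1=4)
t=2: δ = [7.535e-04, 3.768e-04, 1.005e-04, 3.014e-04]  ψ = [1, 1, 0, 0]  (obs o_2=0)
t=3: δ = [5.233e-05, 1.308e-05, 1.047e-05, 3.140e-05]  ψ = [0, 1, 0, 0]  (obs o_3=0)
t=4: δ = [3.634e-06, 7.268e-07, 2.180e-06, 2.180e-06]  ψ = [0, 0, 0, 0]  (obs o_4=3)
backtrack: best end state = 0; path = [1, 1, 0, 0, 0]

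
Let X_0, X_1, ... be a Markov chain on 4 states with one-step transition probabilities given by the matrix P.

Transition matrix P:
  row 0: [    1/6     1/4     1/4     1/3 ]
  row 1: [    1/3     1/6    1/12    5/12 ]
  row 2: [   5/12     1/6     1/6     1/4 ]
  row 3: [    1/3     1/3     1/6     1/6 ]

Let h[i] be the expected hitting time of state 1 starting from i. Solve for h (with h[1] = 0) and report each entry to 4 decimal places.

h = [3.9206, 0.0000, 4.2455, 3.6173]

First-step conditioning: h[1] = 0; for i ≠ 1, h[i] = 1 + Σ_k P[i][k]·h[k].
  h[0] = 1 + 1/6·h[0] + 1/4·h[2] + 1/3·h[3]
  h[2] = 1 + 5/12·h[0] + 1/6·h[2] + 1/4·h[3]
  h[3] = 1 + 1/3·h[0] + 1/6·h[2] + 1/6·h[3]
Solving the 3×3 linear system over states ≠ 1 gives exactly h = [1086/277, 0, 1176/277, 1002/277] (h[1] = 0 is the target).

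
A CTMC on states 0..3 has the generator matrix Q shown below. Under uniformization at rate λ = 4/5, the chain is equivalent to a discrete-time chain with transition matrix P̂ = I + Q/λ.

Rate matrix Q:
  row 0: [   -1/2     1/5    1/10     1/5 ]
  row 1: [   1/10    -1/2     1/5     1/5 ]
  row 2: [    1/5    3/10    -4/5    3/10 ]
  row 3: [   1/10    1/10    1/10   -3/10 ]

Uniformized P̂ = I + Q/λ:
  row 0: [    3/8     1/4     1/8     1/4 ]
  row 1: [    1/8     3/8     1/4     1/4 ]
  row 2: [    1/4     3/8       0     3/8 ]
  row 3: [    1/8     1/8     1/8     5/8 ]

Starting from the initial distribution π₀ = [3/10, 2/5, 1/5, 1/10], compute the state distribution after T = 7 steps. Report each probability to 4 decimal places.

t=0: π = [0.3000, 0.4000, 0.2000, 0.1000]
t=1: π = [0.2250, 0.3125, 0.1500, 0.3125]
t=2: π = [0.2000, 0.2688, 0.1453, 0.3859]
t=3: π = [0.1932, 0.2535, 0.1404, 0.4129]
t=4: π = [0.1908, 0.2476, 0.1391, 0.4224]
t=5: π = [0.1901, 0.2455, 0.1386, 0.4258]
t=6: π = [0.1898, 0.2448, 0.1384, 0.4270]
t=7: π = [0.1898, 0.2445, 0.1383, 0.4274]

π = [0.1898, 0.2445, 0.1383, 0.4274]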